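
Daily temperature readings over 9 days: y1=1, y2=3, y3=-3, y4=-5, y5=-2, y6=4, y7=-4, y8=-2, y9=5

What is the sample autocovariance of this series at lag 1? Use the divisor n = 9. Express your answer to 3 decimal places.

Mean ȳ = (1 + 3 − 3 − 5 − 2 + 4 − 4 − 2 + 5)/9 = -0.3333
Σ_{t=1}^{8}(y_t−ȳ)(y_{t+1}−ȳ) = -10.1111
γ_1 = -10.1111 / 9 = -1.123

-1.123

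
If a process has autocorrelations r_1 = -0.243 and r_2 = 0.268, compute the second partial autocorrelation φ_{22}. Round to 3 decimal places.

0.222

φ_{22} = (r_2 − r_1²) / (1 − r_1²)
r_1² = (-0.243)² = 0.059049
Numerator = 0.268 − 0.0590 = 0.2090; denominator = 1 − 0.0590 = 0.9410
φ_{22} = 0.2090 / 0.9410 = 0.222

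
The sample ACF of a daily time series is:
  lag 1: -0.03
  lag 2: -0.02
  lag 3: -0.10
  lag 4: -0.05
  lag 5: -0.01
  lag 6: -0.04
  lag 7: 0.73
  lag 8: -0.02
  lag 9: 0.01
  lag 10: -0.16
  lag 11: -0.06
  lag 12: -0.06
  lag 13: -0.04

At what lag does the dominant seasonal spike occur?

The largest autocorrelation is r_7 = 0.73; the remaining lags stay at or below 0.01.
The dominant spike at lag 7 indicates a seasonal period of 7.

7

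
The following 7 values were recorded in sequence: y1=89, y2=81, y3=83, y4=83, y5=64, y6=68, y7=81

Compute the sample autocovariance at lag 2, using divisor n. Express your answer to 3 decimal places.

-12.950

Mean ȳ = (89 + 81 + 83 + 83 + 64 + 68 + 81)/7 = 78.4286
Deviations: 10.5714, 2.5714, 4.5714, 4.5714, -14.4286, -10.4286, 2.5714
Σ_{t=1}^{5}(y_t−ȳ)(y_{t+2}−ȳ) = -90.6531
γ_2 = -90.6531 / 7 = -12.950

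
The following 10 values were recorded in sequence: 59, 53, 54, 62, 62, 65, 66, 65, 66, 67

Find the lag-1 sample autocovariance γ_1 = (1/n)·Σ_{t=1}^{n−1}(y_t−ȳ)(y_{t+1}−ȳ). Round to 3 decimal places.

Mean ȳ = (59 + 53 + 54 + 62 + 62 + 65 + 66 + 65 + 66 + 67)/10 = 61.9000
Σ_{t=1}^{9}(y_t−ȳ)(y_{t+1}−ȳ) = 154.6900
γ_1 = 154.6900 / 10 = 15.469

15.469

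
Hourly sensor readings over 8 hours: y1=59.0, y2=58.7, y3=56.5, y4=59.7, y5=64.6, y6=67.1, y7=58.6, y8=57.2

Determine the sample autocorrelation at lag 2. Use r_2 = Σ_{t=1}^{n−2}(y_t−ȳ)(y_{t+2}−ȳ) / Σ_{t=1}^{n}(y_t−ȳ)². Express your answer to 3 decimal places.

-0.438

Mean ȳ = (59.0 + 58.7 + 56.5 + 59.7 + 64.6 + 67.1 + 58.6 + 57.2)/8 = 60.1750
Deviations from mean: -1.1750, -1.4750, -3.6750, -0.4750, 4.4250, 6.9250, -1.5750, -2.9750
Numerator Σ_{t=1}^{6}(y_t−ȳ)(y_{t+2}−ȳ) = -42.1038
Denominator Σ(y_t−ȳ)² = 96.1550
r_2 = -42.1038 / 96.1550 = -0.438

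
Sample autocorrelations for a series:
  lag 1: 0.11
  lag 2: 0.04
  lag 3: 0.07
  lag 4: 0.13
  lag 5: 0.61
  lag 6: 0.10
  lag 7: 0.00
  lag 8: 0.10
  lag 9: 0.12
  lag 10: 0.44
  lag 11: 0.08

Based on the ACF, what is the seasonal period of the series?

The largest autocorrelation is r_5 = 0.61, with a weaker echo at lag 10 (0.44); the remaining lags stay at or below 0.13.
The dominant spike at lag 5 indicates a seasonal period of 5.

5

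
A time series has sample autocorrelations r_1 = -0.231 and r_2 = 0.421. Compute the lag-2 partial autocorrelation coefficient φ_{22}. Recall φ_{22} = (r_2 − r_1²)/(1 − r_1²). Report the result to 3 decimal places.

φ_{22} = (r_2 − r_1²) / (1 − r_1²)
r_1² = (-0.231)² = 0.053361
Numerator = 0.421 − 0.0534 = 0.3676; denominator = 1 − 0.0534 = 0.9466
φ_{22} = 0.3676 / 0.9466 = 0.388

0.388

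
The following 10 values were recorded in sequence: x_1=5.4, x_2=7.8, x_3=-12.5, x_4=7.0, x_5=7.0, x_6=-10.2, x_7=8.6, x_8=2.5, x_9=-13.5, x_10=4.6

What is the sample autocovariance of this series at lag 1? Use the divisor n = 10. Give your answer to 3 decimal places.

Mean x̄ = (5.4 + 7.8 − 12.5 + 7.0 + 7.0 − 10.2 + 8.6 + 2.5 − 13.5 + 4.6)/10 = 0.6700
Σ_{t=1}^{9}(x_t−x̄)(x_{t+1}−x̄) = -325.5879
γ_1 = -325.5879 / 10 = -32.559

-32.559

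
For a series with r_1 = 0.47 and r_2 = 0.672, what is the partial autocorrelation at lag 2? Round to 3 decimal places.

φ_{22} = (r_2 − r_1²) / (1 − r_1²)
r_1² = (0.47)² = 0.2209
Numerator = 0.672 − 0.2209 = 0.4511; denominator = 1 − 0.2209 = 0.7791
φ_{22} = 0.4511 / 0.7791 = 0.579

0.579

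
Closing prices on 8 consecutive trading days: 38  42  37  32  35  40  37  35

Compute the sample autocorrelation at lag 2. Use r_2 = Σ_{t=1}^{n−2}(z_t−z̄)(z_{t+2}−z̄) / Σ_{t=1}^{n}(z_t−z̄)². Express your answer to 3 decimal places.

-0.676

Mean z̄ = (38 + 42 + 37 + 32 + 35 + 40 + 37 + 35)/8 = 37.0000
Deviations from mean: 1.0000, 5.0000, 0.0000, -5.0000, -2.0000, 3.0000, 0.0000, -2.0000
Numerator Σ_{t=1}^{6}(z_t−z̄)(z_{t+2}−z̄) = -46.0000
Denominator Σ(z_t−z̄)² = 68.0000
r_2 = -46.0000 / 68.0000 = -0.676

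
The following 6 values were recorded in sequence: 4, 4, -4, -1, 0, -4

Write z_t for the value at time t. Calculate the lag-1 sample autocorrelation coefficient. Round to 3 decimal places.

0.059

Mean z̄ = (4 + 4 − 4 − 1 + 0 − 4)/6 = -0.1667
Deviations from mean: 4.1667, 4.1667, -3.8333, -0.8333, 0.1667, -3.8333
Σ(z_t−z̄)(z_{t+1}−z̄) = (17.3611) + (-15.9722) + (3.1944) + (-0.1389) + (-0.6389) = 3.8056
Denominator Σ(z_t−z̄)² = 64.8333
r_1 = 3.8056 / 64.8333 = 0.059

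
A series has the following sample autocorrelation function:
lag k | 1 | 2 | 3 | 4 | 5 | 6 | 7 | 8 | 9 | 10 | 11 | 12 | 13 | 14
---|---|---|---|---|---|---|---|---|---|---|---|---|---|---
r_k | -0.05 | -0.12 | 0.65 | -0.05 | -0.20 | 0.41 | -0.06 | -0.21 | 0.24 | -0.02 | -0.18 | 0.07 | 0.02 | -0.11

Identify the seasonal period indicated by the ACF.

3

The largest autocorrelation is r_3 = 0.65, with weaker echoes at lags 6 (0.41) and 9 (0.24); the remaining lags stay at or below 0.07.
The dominant spike at lag 3 indicates a seasonal period of 3.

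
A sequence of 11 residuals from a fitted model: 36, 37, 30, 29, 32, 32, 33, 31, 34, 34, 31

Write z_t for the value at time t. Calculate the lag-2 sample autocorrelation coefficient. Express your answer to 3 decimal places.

Mean z̄ = (36 + 37 + 30 + 29 + 32 + 32 + 33 + 31 + 34 + 34 + 31)/11 = 32.6364
Numerator Σ_{t=1}^{9}(z_t−z̄)(z_{t+2}−z̄) = -23.9008
Denominator Σ(z_t−z̄)² = 60.5455
r_2 = -23.9008 / 60.5455 = -0.395

-0.395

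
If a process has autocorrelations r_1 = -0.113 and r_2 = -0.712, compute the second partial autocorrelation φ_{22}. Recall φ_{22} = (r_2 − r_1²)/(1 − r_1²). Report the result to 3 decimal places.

φ_{22} = (r_2 − r_1²) / (1 − r_1²)
r_1² = (-0.113)² = 0.012769
Numerator = -0.712 − 0.0128 = -0.7248; denominator = 1 − 0.0128 = 0.9872
φ_{22} = -0.7248 / 0.9872 = -0.734

-0.734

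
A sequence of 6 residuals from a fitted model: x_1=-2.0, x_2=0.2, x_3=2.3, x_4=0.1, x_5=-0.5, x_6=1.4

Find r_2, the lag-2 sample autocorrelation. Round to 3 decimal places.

Mean x̄ = (-2.0 + 0.2 + 2.3 + 0.1 − 0.5 + 1.4)/6 = 0.2500
Deviations from mean: -2.2500, -0.0500, 2.0500, -0.1500, -0.7500, 1.1500
Σ(x_t−x̄)(x_{t+2}−x̄) = (-4.6125) + (0.0075) + (-1.5375) + (-0.1725) = -6.3150
Denominator Σ(x_t−x̄)² = 11.1750
r_2 = -6.3150 / 11.1750 = -0.565

-0.565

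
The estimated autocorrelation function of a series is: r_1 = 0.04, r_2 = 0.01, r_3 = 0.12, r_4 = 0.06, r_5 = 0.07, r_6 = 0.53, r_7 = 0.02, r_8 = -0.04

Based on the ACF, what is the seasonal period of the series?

The largest autocorrelation is r_6 = 0.53; the remaining lags stay at or below 0.12.
The dominant spike at lag 6 indicates a seasonal period of 6.

6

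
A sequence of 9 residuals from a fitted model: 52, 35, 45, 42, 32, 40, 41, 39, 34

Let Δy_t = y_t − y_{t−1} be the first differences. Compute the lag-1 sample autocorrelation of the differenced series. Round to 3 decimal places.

-0.417

First differences Δy: -17, 10, -3, -10, 8, 1, -2, -5
Mean of differences = -2.2500
Numerator Σ(Δy_t−Δȳ)(Δy_{t+1}−Δȳ) = -230.0625
Denominator Σ(Δy_t−Δȳ)² = 551.5000
r_1(Δy) = -230.0625 / 551.5000 = -0.417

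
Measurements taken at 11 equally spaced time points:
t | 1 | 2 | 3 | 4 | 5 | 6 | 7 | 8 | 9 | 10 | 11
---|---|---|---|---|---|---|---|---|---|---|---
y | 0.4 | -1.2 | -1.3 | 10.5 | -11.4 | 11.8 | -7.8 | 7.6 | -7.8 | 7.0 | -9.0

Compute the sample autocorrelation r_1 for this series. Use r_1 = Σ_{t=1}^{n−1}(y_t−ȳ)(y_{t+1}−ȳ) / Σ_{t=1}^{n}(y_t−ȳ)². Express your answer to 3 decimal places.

Mean ȳ = (0.4 − 1.2 − 1.3 + 10.5 − 11.4 + 11.8 − 7.8 + 7.6 − 7.8 + 7.0 − 9.0)/11 = -0.1091
Numerator Σ_{t=1}^{10}(y_t−ȳ)(y_{t+1}−ȳ) = -594.1946
Denominator Σ(y_t−ȳ)² = 692.0491
r_1 = -594.1946 / 692.0491 = -0.859

-0.859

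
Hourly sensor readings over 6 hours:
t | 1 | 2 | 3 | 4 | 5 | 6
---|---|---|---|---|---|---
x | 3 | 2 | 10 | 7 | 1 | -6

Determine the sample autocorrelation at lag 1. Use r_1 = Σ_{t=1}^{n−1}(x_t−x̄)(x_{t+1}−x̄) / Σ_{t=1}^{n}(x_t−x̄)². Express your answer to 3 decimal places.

0.214

Mean x̄ = (3 + 2 + 10 + 7 + 1 − 6)/6 = 2.8333
Deviations from mean: 0.1667, -0.8333, 7.1667, 4.1667, -1.8333, -8.8333
Σ(x_t−x̄)(x_{t+1}−x̄) = (-0.1389) + (-5.9722) + (29.8611) + (-7.6389) + (16.1944) = 32.3056
Denominator Σ(x_t−x̄)² = 150.8333
r_1 = 32.3056 / 150.8333 = 0.214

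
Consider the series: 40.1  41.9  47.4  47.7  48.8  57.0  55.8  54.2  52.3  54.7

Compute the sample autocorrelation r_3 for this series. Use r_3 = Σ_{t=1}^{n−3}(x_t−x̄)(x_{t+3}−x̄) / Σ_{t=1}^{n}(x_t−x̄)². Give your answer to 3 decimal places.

Mean x̄ = (40.1 + 41.9 + 47.4 + 47.7 + 48.8 + 57.0 + 55.8 + 54.2 + 52.3 + 54.7)/10 = 49.9900
Σ(x_t−x̄)(x_{t+3}−x̄) = (22.6481) + (9.6271) + (-18.1559) + (-13.3049) + (-5.0099) + (16.1931) + (27.3651) = 39.3627
Denominator Σ(x_t−x̄)² = 304.7690
r_3 = 39.3627 / 304.7690 = 0.129

0.129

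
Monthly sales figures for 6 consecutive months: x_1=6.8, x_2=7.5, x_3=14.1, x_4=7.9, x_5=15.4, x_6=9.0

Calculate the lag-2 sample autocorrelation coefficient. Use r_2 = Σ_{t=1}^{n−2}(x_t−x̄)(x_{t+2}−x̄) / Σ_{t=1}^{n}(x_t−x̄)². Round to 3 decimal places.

0.238

Mean x̄ = (6.8 + 7.5 + 14.1 + 7.9 + 15.4 + 9.0)/6 = 10.1167
Numerator Σ_{t=1}^{4}(x_t−x̄)(x_{t+2}−x̄) = 16.1094
Denominator Σ(x_t−x̄)² = 67.7883
r_2 = 16.1094 / 67.7883 = 0.238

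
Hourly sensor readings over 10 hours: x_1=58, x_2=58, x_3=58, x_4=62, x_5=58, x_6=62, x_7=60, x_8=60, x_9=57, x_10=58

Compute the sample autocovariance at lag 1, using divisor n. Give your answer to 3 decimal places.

-0.331

Mean x̄ = (58 + 58 + 58 + 62 + 58 + 62 + 60 + 60 + 57 + 58)/10 = 59.1000
Σ_{t=1}^{9}(x_t−x̄)(x_{t+1}−x̄) = -3.3100
γ_1 = -3.3100 / 10 = -0.331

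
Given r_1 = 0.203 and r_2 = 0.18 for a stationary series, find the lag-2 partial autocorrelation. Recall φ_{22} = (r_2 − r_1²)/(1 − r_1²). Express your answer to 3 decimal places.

0.145

φ_{22} = (r_2 − r_1²) / (1 − r_1²)
r_1² = (0.203)² = 0.041209
Numerator = 0.18 − 0.0412 = 0.1388; denominator = 1 − 0.0412 = 0.9588
φ_{22} = 0.1388 / 0.9588 = 0.145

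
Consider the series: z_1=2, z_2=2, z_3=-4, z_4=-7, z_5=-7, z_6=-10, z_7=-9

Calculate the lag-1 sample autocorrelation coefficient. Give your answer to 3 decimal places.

Mean z̄ = (2 + 2 − 4 − 7 − 7 − 10 − 9)/7 = -4.7143
Deviations from mean: 6.7143, 6.7143, 0.7143, -2.2857, -2.2857, -5.2857, -4.2857
Numerator Σ_{t=1}^{6}(z_t−z̄)(z_{t+1}−z̄) = 88.2041
Denominator Σ(z_t−z̄)² = 147.4286
r_1 = 88.2041 / 147.4286 = 0.598

0.598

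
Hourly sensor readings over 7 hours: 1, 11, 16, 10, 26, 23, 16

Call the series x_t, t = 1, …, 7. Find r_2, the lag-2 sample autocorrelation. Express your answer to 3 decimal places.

Mean x̄ = (1 + 11 + 16 + 10 + 26 + 23 + 16)/7 = 14.7143
Deviations from mean: -13.7143, -3.7143, 1.2857, -4.7143, 11.2857, 8.2857, 1.2857
Σ(x_t−x̄)(x_{t+2}−x̄) = (-17.6327) + (17.5102) + (14.5102) + (-39.0612) + (14.5102) = -10.1633
Denominator Σ(x_t−x̄)² = 423.4286
r_2 = -10.1633 / 423.4286 = -0.024

-0.024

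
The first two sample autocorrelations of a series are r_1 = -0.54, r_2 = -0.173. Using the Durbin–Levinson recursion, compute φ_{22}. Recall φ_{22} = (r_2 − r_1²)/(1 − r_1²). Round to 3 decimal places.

φ_{22} = (r_2 − r_1²) / (1 − r_1²)
r_1² = (-0.54)² = 0.2916
Numerator = -0.173 − 0.2916 = -0.4646; denominator = 1 − 0.2916 = 0.7084
φ_{22} = -0.4646 / 0.7084 = -0.656

-0.656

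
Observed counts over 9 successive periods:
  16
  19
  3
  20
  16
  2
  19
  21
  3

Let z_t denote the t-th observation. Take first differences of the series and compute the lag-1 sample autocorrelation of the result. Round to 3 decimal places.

First differences Δz: 3, -16, 17, -4, -14, 17, 2, -18
Mean of differences = -1.6250
Numerator Σ(Δz_t−Δz̄)(Δz_{t+1}−Δz̄) = -571.3906
Denominator Σ(Δz_t−Δz̄)² = 1361.8750
r_1(Δz) = -571.3906 / 1361.8750 = -0.420

-0.420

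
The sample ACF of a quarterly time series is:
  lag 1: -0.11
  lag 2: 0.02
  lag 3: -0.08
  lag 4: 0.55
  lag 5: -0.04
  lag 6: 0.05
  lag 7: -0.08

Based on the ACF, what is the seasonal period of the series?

4

The largest autocorrelation is r_4 = 0.55; the remaining lags stay at or below 0.05.
The dominant spike at lag 4 indicates a seasonal period of 4.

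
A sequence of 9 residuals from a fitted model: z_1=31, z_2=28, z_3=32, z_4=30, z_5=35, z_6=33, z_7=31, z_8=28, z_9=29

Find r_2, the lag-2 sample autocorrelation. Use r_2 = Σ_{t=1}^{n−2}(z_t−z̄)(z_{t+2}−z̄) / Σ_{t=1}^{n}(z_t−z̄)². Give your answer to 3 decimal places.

0.005

Mean z̄ = (31 + 28 + 32 + 30 + 35 + 33 + 31 + 28 + 29)/9 = 30.7778
Σ(z_t−z̄)(z_{t+2}−z̄) = (0.2716) + (2.1605) + (5.1605) + (-1.7284) + (0.9383) + (-6.1728) + (-0.3951) = 0.2346
Denominator Σ(z_t−z̄)² = 43.5556
r_2 = 0.2346 / 43.5556 = 0.005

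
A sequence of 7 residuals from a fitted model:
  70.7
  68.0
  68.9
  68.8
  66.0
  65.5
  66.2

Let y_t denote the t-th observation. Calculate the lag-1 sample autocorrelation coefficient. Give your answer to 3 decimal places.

Mean ȳ = (70.7 + 68.0 + 68.9 + 68.8 + 66.0 + 65.5 + 66.2)/7 = 67.7286
Numerator Σ_{t=1}^{6}(y_t−ȳ)(y_{t+1}−ȳ) = 7.7863
Denominator Σ(y_t−ȳ)² = 21.7143
r_1 = 7.7863 / 21.7143 = 0.359

0.359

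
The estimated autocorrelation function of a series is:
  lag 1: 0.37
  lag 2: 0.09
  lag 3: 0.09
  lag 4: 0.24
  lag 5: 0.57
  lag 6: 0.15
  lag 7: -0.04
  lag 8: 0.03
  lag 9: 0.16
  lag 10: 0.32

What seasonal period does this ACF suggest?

5

The largest autocorrelation is r_5 = 0.57; the remaining lags stay at or below 0.37. The elevated value at lag 1 (0.37), dropping to 0.09 at lag 2, reflects decaying short-term dependence rather than seasonality.
The dominant spike at lag 5 indicates a seasonal period of 5.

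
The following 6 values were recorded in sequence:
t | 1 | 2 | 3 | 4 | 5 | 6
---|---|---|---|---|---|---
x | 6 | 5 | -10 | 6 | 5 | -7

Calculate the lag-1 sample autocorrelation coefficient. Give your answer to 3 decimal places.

-0.340

Mean x̄ = (6 + 5 − 10 + 6 + 5 − 7)/6 = 0.8333
Numerator Σ_{t=1}^{5}(x_t−x̄)(x_{t+1}−x̄) = -90.6944
Denominator Σ(x_t−x̄)² = 266.8333
r_1 = -90.6944 / 266.8333 = -0.340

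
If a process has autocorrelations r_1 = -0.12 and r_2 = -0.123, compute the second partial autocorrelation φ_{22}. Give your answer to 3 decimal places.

φ_{22} = (r_2 − r_1²) / (1 − r_1²)
r_1² = (-0.12)² = 0.0144
Numerator = -0.123 − 0.0144 = -0.1374; denominator = 1 − 0.0144 = 0.9856
φ_{22} = -0.1374 / 0.9856 = -0.139

-0.139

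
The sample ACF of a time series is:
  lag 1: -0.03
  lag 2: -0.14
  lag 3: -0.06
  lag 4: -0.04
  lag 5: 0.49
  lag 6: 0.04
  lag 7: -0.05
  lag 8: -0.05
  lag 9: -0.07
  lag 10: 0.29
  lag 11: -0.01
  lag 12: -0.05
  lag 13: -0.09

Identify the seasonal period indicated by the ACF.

The largest autocorrelation is r_5 = 0.49, with a weaker echo at lag 10 (0.29); the remaining lags stay at or below 0.04.
The dominant spike at lag 5 indicates a seasonal period of 5.

5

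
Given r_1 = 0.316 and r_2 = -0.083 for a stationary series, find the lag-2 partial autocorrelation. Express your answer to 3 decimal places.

-0.203

φ_{22} = (r_2 − r_1²) / (1 − r_1²)
r_1² = (0.316)² = 0.099856
Numerator = -0.083 − 0.0999 = -0.1829; denominator = 1 − 0.0999 = 0.9001
φ_{22} = -0.1829 / 0.9001 = -0.203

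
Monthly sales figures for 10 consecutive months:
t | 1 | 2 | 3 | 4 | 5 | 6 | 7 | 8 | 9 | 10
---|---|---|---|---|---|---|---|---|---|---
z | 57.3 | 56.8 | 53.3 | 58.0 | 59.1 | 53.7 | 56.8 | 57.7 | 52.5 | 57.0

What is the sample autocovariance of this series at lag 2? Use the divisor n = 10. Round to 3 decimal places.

-1.808

Mean z̄ = (57.3 + 56.8 + 53.3 + 58.0 + 59.1 + 53.7 + 56.8 + 57.7 + 52.5 + 57.0)/10 = 56.2200
Σ_{t=1}^{8}(z_t−z̄)(z_{t+2}−z̄) = -18.0788
γ_2 = -18.0788 / 10 = -1.808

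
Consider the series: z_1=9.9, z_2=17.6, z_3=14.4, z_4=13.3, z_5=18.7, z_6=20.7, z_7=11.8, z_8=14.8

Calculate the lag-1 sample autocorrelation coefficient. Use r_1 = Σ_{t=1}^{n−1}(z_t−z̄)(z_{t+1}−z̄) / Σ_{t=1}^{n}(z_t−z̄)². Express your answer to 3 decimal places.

-0.191

Mean z̄ = (9.9 + 17.6 + 14.4 + 13.3 + 18.7 + 20.7 + 11.8 + 14.8)/8 = 15.1500
Deviations from mean: -5.2500, 2.4500, -0.7500, -1.8500, 3.5500, 5.5500, -3.3500, -0.3500
Σ(z_t−z̄)(z_{t+1}−z̄) = (-12.8625) + (-1.8375) + (1.3875) + (-6.5675) + (19.7025) + (-18.5925) + (1.1725) = -17.5975
Denominator Σ(z_t−z̄)² = 92.3000
r_1 = -17.5975 / 92.3000 = -0.191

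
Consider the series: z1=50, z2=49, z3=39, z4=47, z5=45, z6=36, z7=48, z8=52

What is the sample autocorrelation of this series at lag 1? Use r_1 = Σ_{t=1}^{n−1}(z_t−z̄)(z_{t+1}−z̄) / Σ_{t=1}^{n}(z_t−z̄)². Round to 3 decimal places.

-0.084

Mean z̄ = (50 + 49 + 39 + 47 + 45 + 36 + 48 + 52)/8 = 45.7500
Deviations from mean: 4.2500, 3.2500, -6.7500, 1.2500, -0.7500, -9.7500, 2.2500, 6.2500
Numerator Σ_{t=1}^{7}(z_t−z̄)(z_{t+1}−z̄) = -18.0625
Denominator Σ(z_t−z̄)² = 215.5000
r_1 = -18.0625 / 215.5000 = -0.084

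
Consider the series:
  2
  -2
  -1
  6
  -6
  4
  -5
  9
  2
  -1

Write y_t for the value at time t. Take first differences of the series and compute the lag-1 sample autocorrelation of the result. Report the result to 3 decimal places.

First differences Δy: -4, 1, 7, -12, 10, -9, 14, -7, -3
Mean of differences = -0.3333
Numerator Σ(Δy_t−Δȳ)(Δy_{t+1}−Δȳ) = -492.7778
Denominator Σ(Δy_t−Δȳ)² = 644.0000
r_1(Δy) = -492.7778 / 644.0000 = -0.765

-0.765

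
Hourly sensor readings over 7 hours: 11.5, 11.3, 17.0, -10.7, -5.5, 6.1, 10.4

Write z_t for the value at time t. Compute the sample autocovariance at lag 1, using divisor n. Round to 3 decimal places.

13.116

Mean z̄ = (11.5 + 11.3 + 17.0 − 10.7 − 5.5 + 6.1 + 10.4)/7 = 5.7286
Deviations: 5.7714, 5.5714, 11.2714, -16.4286, -11.2286, 0.3714, 4.6714
Σ_{t=1}^{6}(z_t−z̄)(z_{t+1}−z̄) = 91.8135
γ_1 = 91.8135 / 7 = 13.116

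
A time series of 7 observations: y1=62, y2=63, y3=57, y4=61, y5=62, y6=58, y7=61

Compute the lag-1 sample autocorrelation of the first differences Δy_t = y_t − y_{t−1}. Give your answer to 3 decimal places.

First differences Δy: 1, -6, 4, 1, -4, 3
Mean of differences = -0.1667
Numerator Σ(Δy_t−Δȳ)(Δy_{t+1}−Δȳ) = -42.8611
Denominator Σ(Δy_t−Δȳ)² = 78.8333
r_1(Δy) = -42.8611 / 78.8333 = -0.544

-0.544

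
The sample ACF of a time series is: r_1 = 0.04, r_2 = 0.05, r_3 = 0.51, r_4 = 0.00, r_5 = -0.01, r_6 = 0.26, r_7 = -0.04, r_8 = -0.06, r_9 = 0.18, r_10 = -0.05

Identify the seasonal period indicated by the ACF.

3

The largest autocorrelation is r_3 = 0.51, with weaker echoes at lags 6 (0.26) and 9 (0.18); the remaining lags stay at or below 0.05.
The dominant spike at lag 3 indicates a seasonal period of 3.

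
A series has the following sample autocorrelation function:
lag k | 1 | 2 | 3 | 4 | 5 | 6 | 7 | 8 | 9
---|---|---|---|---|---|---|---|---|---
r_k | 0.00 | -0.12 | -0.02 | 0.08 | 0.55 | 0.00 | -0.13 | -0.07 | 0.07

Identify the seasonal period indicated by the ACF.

The largest autocorrelation is r_5 = 0.55; the remaining lags stay at or below 0.08.
The dominant spike at lag 5 indicates a seasonal period of 5.

5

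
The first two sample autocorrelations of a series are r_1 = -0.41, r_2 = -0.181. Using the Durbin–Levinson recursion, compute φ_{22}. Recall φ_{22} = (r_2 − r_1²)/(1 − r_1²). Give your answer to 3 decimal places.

-0.420

φ_{22} = (r_2 − r_1²) / (1 − r_1²)
r_1² = (-0.41)² = 0.1681
Numerator = -0.181 − 0.1681 = -0.3491; denominator = 1 − 0.1681 = 0.8319
φ_{22} = -0.3491 / 0.8319 = -0.420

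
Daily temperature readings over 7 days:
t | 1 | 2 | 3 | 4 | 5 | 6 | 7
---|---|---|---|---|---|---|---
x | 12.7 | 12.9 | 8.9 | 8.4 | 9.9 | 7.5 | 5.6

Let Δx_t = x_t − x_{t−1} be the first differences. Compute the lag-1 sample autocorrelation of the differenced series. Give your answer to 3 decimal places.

-0.327

First differences Δx: 0.2, -4.0, -0.5, 1.5, -2.4, -1.9
Mean of differences = -1.1833
Numerator Σ(Δx_t−Δx̄)(Δx_{t+1}−Δx̄) = -6.3803
Denominator Σ(Δx_t−Δx̄)² = 19.5083
r_1(Δx) = -6.3803 / 19.5083 = -0.327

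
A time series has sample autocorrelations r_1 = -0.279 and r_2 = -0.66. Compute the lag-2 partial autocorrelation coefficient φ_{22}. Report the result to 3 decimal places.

-0.800

φ_{22} = (r_2 − r_1²) / (1 − r_1²)
r_1² = (-0.279)² = 0.077841
Numerator = -0.66 − 0.0778 = -0.7378; denominator = 1 − 0.0778 = 0.9222
φ_{22} = -0.7378 / 0.9222 = -0.800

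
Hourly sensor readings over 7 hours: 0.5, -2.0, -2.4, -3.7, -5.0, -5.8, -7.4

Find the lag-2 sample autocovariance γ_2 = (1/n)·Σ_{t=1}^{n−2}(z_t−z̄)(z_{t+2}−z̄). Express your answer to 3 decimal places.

1.226

Mean z̄ = (0.5 − 2.0 − 2.4 − 3.7 − 5.0 − 5.8 − 7.4)/7 = -3.6857
Σ_{t=1}^{5}(z_t−z̄)(z_{t+2}−z̄) = 8.5796
γ_2 = 8.5796 / 7 = 1.226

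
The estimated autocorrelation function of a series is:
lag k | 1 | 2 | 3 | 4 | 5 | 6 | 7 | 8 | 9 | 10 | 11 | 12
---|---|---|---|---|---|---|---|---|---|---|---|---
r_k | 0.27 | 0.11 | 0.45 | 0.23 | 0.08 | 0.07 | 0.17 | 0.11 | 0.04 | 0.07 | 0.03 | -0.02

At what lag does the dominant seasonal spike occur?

The largest autocorrelation is r_3 = 0.45; the remaining lags stay at or below 0.27. The elevated value at lag 1 (0.27), dropping to 0.11 at lag 2, reflects decaying short-term dependence rather than seasonality.
The dominant spike at lag 3 indicates a seasonal period of 3.

3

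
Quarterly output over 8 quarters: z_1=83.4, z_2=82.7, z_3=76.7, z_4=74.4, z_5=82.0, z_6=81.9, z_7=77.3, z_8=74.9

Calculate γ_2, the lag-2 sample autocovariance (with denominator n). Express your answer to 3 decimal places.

Mean z̄ = (83.4 + 82.7 + 76.7 + 74.4 + 82.0 + 81.9 + 77.3 + 74.9)/8 = 79.1625
Deviations: 4.2375, 3.5375, -2.4625, -4.7625, 2.8375, 2.7375, -1.8625, -4.2625
Σ_{t=1}^{6}(z_t−z̄)(z_{t+2}−z̄) = -64.2603
γ_2 = -64.2603 / 8 = -8.033

-8.033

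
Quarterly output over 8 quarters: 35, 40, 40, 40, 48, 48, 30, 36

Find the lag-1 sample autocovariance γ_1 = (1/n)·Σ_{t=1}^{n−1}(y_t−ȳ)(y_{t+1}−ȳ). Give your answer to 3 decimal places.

Mean ȳ = (35 + 40 + 40 + 40 + 48 + 48 + 30 + 36)/8 = 39.6250
Deviations: -4.6250, 0.3750, 0.3750, 0.3750, 8.3750, 8.3750, -9.6250, -3.6250
Σ_{t=1}^{7}(y_t−ȳ)(y_{t+1}−ȳ) = 26.1094
γ_1 = 26.1094 / 8 = 3.264

3.264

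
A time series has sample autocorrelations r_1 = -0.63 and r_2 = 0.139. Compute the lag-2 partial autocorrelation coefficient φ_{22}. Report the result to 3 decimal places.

-0.428

φ_{22} = (r_2 − r_1²) / (1 − r_1²)
r_1² = (-0.63)² = 0.3969
Numerator = 0.139 − 0.3969 = -0.2579; denominator = 1 − 0.3969 = 0.6031
φ_{22} = -0.2579 / 0.6031 = -0.428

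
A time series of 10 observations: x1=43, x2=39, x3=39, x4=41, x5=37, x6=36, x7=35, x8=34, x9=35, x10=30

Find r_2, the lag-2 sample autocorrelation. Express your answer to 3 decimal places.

0.347

Mean x̄ = (43 + 39 + 39 + 41 + 37 + 36 + 35 + 34 + 35 + 30)/10 = 36.9000
Numerator Σ_{t=1}^{8}(x_t−x̄)(x_{t+2}−x̄) = 43.9800
Denominator Σ(x_t−x̄)² = 126.9000
r_2 = 43.9800 / 126.9000 = 0.347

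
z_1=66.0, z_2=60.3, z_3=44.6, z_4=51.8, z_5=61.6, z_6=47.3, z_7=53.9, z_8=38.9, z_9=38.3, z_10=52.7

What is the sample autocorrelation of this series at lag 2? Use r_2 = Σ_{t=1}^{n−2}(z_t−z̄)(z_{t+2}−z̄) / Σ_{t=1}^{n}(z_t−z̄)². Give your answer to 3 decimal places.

-0.173

Mean z̄ = (66.0 + 60.3 + 44.6 + 51.8 + 61.6 + 47.3 + 53.9 + 38.9 + 38.3 + 52.7)/10 = 51.5400
Numerator Σ_{t=1}^{8}(z_t−z̄)(z_{t+2}−z̄) = -137.5672
Denominator Σ(z_t−z̄)² = 795.2240
r_2 = -137.5672 / 795.2240 = -0.173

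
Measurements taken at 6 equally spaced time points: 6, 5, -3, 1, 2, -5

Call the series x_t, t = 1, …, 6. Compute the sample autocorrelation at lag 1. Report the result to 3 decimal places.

Mean x̄ = (6 + 5 − 3 + 1 + 2 − 5)/6 = 1.0000
Deviations from mean: 5.0000, 4.0000, -4.0000, 0.0000, 1.0000, -6.0000
Numerator Σ_{t=1}^{5}(x_t−x̄)(x_{t+1}−x̄) = -2.0000
Denominator Σ(x_t−x̄)² = 94.0000
r_1 = -2.0000 / 94.0000 = -0.021

-0.021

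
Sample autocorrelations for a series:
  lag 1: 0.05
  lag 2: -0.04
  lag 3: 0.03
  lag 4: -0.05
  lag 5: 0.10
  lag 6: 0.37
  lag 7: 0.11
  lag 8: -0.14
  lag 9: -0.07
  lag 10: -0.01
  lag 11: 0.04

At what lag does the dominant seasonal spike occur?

6

The largest autocorrelation is r_6 = 0.37; the remaining lags stay at or below 0.11.
The dominant spike at lag 6 indicates a seasonal period of 6.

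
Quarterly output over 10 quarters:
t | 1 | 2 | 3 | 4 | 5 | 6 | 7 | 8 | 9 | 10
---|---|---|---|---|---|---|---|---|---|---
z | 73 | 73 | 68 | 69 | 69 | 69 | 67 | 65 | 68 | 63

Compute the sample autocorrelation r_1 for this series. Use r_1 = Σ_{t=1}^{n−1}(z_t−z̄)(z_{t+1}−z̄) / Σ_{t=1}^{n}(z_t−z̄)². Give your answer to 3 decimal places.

0.315

Mean z̄ = (73 + 73 + 68 + 69 + 69 + 69 + 67 + 65 + 68 + 63)/10 = 68.4000
Numerator Σ_{t=1}^{9}(z_t−z̄)(z_{t+1}−z̄) = 27.2400
Denominator Σ(z_t−z̄)² = 86.4000
r_1 = 27.2400 / 86.4000 = 0.315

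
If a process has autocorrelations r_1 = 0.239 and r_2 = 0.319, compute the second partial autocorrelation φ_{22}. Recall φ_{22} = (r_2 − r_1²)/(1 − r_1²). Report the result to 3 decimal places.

φ_{22} = (r_2 − r_1²) / (1 − r_1²)
r_1² = (0.239)² = 0.057121
Numerator = 0.319 − 0.0571 = 0.2619; denominator = 1 − 0.0571 = 0.9429
φ_{22} = 0.2619 / 0.9429 = 0.278

0.278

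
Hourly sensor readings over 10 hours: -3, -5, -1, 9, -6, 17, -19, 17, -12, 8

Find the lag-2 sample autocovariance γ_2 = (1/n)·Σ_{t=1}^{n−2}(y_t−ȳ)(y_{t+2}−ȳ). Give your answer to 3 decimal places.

Mean ȳ = (-3 − 5 − 1 + 9 − 6 + 17 − 19 + 17 − 12 + 8)/10 = 0.5000
Σ_{t=1}^{8}(y_t−ȳ)(y_{t+2}−ȳ) = 875.0000
γ_2 = 875.0000 / 10 = 87.500

87.500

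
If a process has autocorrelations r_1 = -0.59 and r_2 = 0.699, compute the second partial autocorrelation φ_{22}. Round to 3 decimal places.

0.538

φ_{22} = (r_2 − r_1²) / (1 − r_1²)
r_1² = (-0.59)² = 0.3481
Numerator = 0.699 − 0.3481 = 0.3509; denominator = 1 − 0.3481 = 0.6519
φ_{22} = 0.3509 / 0.6519 = 0.538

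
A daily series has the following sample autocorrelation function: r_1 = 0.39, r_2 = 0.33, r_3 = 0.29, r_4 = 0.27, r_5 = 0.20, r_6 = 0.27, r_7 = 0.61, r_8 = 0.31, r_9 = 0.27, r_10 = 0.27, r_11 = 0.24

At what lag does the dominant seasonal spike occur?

7

The largest autocorrelation is r_7 = 0.61; the remaining lags stay at or below 0.39. The elevated value at lag 1 (0.39), dropping to 0.33 at lag 2, reflects decaying short-term dependence rather than seasonality.
The dominant spike at lag 7 indicates a seasonal period of 7.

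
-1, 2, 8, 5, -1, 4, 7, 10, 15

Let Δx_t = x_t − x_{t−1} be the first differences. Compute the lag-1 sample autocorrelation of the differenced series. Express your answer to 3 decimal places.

0.056

First differences Δx: 3, 6, -3, -6, 5, 3, 3, 5
Mean of differences = 2.0000
Numerator Σ(Δx_t−Δx̄)(Δx_{t+1}−Δx̄) = 7.0000
Denominator Σ(Δx_t−Δx̄)² = 126.0000
r_1(Δx) = 7.0000 / 126.0000 = 0.056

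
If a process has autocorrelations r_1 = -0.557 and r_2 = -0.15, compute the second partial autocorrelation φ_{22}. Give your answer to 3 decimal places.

-0.667

φ_{22} = (r_2 − r_1²) / (1 − r_1²)
r_1² = (-0.557)² = 0.310249
Numerator = -0.15 − 0.3102 = -0.4602; denominator = 1 − 0.3102 = 0.6898
φ_{22} = -0.4602 / 0.6898 = -0.667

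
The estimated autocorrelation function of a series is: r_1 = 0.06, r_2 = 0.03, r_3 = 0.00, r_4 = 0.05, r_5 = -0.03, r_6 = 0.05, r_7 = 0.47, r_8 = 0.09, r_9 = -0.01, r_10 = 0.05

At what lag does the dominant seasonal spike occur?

7

The largest autocorrelation is r_7 = 0.47; the remaining lags stay at or below 0.09.
The dominant spike at lag 7 indicates a seasonal period of 7.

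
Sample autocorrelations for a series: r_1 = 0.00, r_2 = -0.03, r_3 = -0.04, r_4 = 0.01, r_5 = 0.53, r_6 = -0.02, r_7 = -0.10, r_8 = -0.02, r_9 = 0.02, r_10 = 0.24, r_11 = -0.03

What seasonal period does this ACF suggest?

5

The largest autocorrelation is r_5 = 0.53, with a weaker echo at lag 10 (0.24); the remaining lags stay at or below 0.02.
The dominant spike at lag 5 indicates a seasonal period of 5.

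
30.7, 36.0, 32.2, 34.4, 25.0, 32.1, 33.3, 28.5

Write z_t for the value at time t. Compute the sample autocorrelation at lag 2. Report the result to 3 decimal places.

Mean z̄ = (30.7 + 36.0 + 32.2 + 34.4 + 25.0 + 32.1 + 33.3 + 28.5)/8 = 31.5250
Deviations from mean: -0.8250, 4.4750, 0.6750, 2.8750, -6.5250, 0.5750, 1.7750, -3.0250
Σ(z_t−z̄)(z_{t+2}−z̄) = (-0.5569) + (12.8656) + (-4.4044) + (1.6531) + (-11.5819) + (-1.7394) = -3.7638
Denominator Σ(z_t−z̄)² = 84.6350
r_2 = -3.7638 / 84.6350 = -0.044

-0.044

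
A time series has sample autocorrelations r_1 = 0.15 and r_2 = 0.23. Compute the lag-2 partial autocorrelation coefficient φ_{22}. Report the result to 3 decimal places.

φ_{22} = (r_2 − r_1²) / (1 − r_1²)
r_1² = (0.15)² = 0.0225
Numerator = 0.23 − 0.0225 = 0.2075; denominator = 1 − 0.0225 = 0.9775
φ_{22} = 0.2075 / 0.9775 = 0.212

0.212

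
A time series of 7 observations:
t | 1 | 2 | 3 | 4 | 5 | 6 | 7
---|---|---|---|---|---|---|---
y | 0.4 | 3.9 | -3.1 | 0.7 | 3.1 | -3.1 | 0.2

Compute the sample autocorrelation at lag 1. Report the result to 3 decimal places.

-0.483

Mean ȳ = (0.4 + 3.9 − 3.1 + 0.7 + 3.1 − 3.1 + 0.2)/7 = 0.3000
Σ(y_t−ȳ)(y_{t+1}−ȳ) = (0.3600) + (-12.2400) + (-1.3600) + (1.1200) + (-9.5200) + (0.3400) = -21.3000
Denominator Σ(y_t−ȳ)² = 44.1000
r_1 = -21.3000 / 44.1000 = -0.483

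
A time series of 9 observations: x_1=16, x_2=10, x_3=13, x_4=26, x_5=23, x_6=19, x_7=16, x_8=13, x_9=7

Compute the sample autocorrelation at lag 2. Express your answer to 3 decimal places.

Mean x̄ = (16 + 10 + 13 + 26 + 23 + 19 + 16 + 13 + 7)/9 = 15.8889
Numerator Σ_{t=1}^{7}(x_t−x̄)(x_{t+2}−x̄) = -58.1358
Denominator Σ(x_t−x̄)² = 292.8889
r_2 = -58.1358 / 292.8889 = -0.198

-0.198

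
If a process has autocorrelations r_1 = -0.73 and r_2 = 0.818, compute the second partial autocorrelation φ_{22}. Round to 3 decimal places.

0.610

φ_{22} = (r_2 − r_1²) / (1 − r_1²)
r_1² = (-0.73)² = 0.5329
Numerator = 0.818 − 0.5329 = 0.2851; denominator = 1 − 0.5329 = 0.4671
φ_{22} = 0.2851 / 0.4671 = 0.610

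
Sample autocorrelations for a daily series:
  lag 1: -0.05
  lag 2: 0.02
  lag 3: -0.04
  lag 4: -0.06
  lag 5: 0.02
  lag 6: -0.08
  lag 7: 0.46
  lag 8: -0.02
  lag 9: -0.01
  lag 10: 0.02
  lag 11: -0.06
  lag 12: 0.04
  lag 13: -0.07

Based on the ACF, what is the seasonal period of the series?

7

The largest autocorrelation is r_7 = 0.46; the remaining lags stay at or below 0.04.
The dominant spike at lag 7 indicates a seasonal period of 7.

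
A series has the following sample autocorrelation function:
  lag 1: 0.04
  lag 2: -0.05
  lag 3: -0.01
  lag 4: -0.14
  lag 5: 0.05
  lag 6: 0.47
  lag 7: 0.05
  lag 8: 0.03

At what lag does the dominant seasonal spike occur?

6

The largest autocorrelation is r_6 = 0.47; the remaining lags stay at or below 0.05.
The dominant spike at lag 6 indicates a seasonal period of 6.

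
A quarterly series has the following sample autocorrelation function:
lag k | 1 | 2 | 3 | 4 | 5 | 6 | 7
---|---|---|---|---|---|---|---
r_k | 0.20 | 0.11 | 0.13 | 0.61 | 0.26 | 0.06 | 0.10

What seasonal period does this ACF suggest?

The largest autocorrelation is r_4 = 0.61; the remaining lags stay at or below 0.26.
The dominant spike at lag 4 indicates a seasonal period of 4.

4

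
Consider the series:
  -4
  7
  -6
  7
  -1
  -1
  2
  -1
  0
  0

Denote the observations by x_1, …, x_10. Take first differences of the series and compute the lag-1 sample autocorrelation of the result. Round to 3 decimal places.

-0.787

First differences Δx: 11, -13, 13, -8, 0, 3, -3, 1, 0
Mean of differences = 0.4444
Numerator Σ(Δx_t−Δx̄)(Δx_{t+1}−Δx̄) = -425.0864
Denominator Σ(Δx_t−Δx̄)² = 540.2222
r_1(Δx) = -425.0864 / 540.2222 = -0.787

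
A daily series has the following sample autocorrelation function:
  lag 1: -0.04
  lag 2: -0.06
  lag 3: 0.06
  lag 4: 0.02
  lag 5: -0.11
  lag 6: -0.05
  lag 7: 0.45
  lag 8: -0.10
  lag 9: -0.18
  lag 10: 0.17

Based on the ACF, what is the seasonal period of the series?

7

The largest autocorrelation is r_7 = 0.45; the remaining lags stay at or below 0.17.
The dominant spike at lag 7 indicates a seasonal period of 7.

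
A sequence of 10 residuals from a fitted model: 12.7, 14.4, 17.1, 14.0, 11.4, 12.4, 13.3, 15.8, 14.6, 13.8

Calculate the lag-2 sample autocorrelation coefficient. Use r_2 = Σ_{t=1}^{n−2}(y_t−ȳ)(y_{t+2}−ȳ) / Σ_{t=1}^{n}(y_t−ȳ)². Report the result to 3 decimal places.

-0.560

Mean ȳ = (12.7 + 14.4 + 17.1 + 14.0 + 11.4 + 12.4 + 13.3 + 15.8 + 14.6 + 13.8)/10 = 13.9500
Numerator Σ_{t=1}^{8}(y_t−ȳ)(y_{t+2}−ȳ) = -13.9350
Denominator Σ(y_t−ȳ)² = 24.8850
r_2 = -13.9350 / 24.8850 = -0.560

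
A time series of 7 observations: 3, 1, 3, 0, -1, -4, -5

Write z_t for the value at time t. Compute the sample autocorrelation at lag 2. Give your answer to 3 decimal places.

0.192

Mean z̄ = (3 + 1 + 3 + 0 − 1 − 4 − 5)/7 = -0.4286
Deviations from mean: 3.4286, 1.4286, 3.4286, 0.4286, -0.5714, -3.5714, -4.5714
Numerator Σ_{t=1}^{5}(z_t−z̄)(z_{t+2}−z̄) = 11.4898
Denominator Σ(z_t−z̄)² = 59.7143
r_2 = 11.4898 / 59.7143 = 0.192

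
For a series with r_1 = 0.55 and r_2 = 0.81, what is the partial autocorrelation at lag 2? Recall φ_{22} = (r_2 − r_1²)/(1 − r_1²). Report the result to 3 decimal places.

0.728

φ_{22} = (r_2 − r_1²) / (1 − r_1²)
r_1² = (0.55)² = 0.3025
Numerator = 0.81 − 0.3025 = 0.5075; denominator = 1 − 0.3025 = 0.6975
φ_{22} = 0.5075 / 0.6975 = 0.728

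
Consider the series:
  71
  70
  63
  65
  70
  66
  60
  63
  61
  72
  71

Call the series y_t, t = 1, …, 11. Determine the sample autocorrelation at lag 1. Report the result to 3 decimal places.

Mean ȳ = (71 + 70 + 63 + 65 + 70 + 66 + 60 + 63 + 61 + 72 + 71)/11 = 66.5455
Numerator Σ_{t=1}^{10}(y_t−ȳ)(y_{t+1}−ȳ) = 41.8843
Denominator Σ(y_t−ȳ)² = 194.7273
r_1 = 41.8843 / 194.7273 = 0.215

0.215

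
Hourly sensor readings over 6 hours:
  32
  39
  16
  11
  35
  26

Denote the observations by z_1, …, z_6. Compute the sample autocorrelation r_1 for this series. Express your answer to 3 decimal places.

-0.059

Mean z̄ = (32 + 39 + 16 + 11 + 35 + 26)/6 = 26.5000
Deviations from mean: 5.5000, 12.5000, -10.5000, -15.5000, 8.5000, -0.5000
Numerator Σ_{t=1}^{5}(z_t−z̄)(z_{t+1}−z̄) = -35.7500
Denominator Σ(z_t−z̄)² = 609.5000
r_1 = -35.7500 / 609.5000 = -0.059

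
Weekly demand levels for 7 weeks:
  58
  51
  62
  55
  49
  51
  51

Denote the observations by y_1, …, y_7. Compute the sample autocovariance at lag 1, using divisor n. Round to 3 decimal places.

-1.329

Mean ȳ = (58 + 51 + 62 + 55 + 49 + 51 + 51)/7 = 53.8571
Deviations: 4.1429, -2.8571, 8.1429, 1.1429, -4.8571, -2.8571, -2.8571
Σ_{t=1}^{6}(y_t−ȳ)(y_{t+1}−ȳ) = -9.3061
γ_1 = -9.3061 / 7 = -1.329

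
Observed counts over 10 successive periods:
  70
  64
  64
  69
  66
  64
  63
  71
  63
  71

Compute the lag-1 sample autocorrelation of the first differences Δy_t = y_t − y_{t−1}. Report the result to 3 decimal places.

-0.535

First differences Δy: -6, 0, 5, -3, -2, -1, 8, -8, 8
Mean of differences = 0.1111
Numerator Σ(Δy_t−Δȳ)(Δy_{t+1}−Δȳ) = -142.9012
Denominator Σ(Δy_t−Δȳ)² = 266.8889
r_1(Δy) = -142.9012 / 266.8889 = -0.535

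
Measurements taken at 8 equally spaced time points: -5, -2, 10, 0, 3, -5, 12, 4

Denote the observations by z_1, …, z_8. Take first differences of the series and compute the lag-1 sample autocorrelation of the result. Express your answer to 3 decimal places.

-0.644

First differences Δz: 3, 12, -10, 3, -8, 17, -8
Mean of differences = 1.2857
Numerator Σ(Δz_t−Δz̄)(Δz_{t+1}−Δz̄) = -429.6531
Denominator Σ(Δz_t−Δz̄)² = 667.4286
r_1(Δz) = -429.6531 / 667.4286 = -0.644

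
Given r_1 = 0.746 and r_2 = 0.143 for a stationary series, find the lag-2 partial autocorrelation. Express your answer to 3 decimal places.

φ_{22} = (r_2 − r_1²) / (1 − r_1²)
r_1² = (0.746)² = 0.556516
Numerator = 0.143 − 0.5565 = -0.4135; denominator = 1 − 0.5565 = 0.4435
φ_{22} = -0.4135 / 0.4435 = -0.932

-0.932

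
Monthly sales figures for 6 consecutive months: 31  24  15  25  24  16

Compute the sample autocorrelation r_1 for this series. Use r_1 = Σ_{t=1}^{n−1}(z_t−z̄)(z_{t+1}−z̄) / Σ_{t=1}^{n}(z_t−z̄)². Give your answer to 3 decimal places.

-0.128

Mean z̄ = (31 + 24 + 15 + 25 + 24 + 16)/6 = 22.5000
Σ(z_t−z̄)(z_{t+1}−z̄) = (12.7500) + (-11.2500) + (-18.7500) + (3.7500) + (-9.7500) = -23.2500
Denominator Σ(z_t−z̄)² = 181.5000
r_1 = -23.2500 / 181.5000 = -0.128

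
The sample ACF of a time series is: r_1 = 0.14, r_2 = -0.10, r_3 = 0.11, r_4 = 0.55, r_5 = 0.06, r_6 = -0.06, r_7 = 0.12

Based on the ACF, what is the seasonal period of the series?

4

The largest autocorrelation is r_4 = 0.55; the remaining lags stay at or below 0.14.
The dominant spike at lag 4 indicates a seasonal period of 4.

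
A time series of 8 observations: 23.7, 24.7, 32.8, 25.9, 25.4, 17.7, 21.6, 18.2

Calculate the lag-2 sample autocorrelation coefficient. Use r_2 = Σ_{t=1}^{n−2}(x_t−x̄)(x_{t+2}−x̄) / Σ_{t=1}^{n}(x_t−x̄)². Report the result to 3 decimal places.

0.207

Mean x̄ = (23.7 + 24.7 + 32.8 + 25.9 + 25.4 + 17.7 + 21.6 + 18.2)/8 = 23.7500
Deviations from mean: -0.0500, 0.9500, 9.0500, 2.1500, 1.6500, -6.0500, -2.1500, -5.5500
Numerator Σ_{t=1}^{6}(x_t−x̄)(x_{t+2}−x̄) = 33.5450
Denominator Σ(x_t−x̄)² = 162.1800
r_2 = 33.5450 / 162.1800 = 0.207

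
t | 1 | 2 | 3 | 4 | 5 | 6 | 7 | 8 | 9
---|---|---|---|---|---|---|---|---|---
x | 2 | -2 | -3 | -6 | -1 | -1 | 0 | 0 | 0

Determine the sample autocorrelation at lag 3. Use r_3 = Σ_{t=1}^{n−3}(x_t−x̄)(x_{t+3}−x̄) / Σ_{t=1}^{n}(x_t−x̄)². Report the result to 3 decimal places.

-0.512

Mean x̄ = (2 − 2 − 3 − 6 − 1 − 1 + 0 + 0 + 0)/9 = -1.2222
Σ(x_t−x̄)(x_{t+3}−x̄) = (-15.3951) + (-0.1728) + (-0.3951) + (-5.8395) + (0.2716) + (0.2716) = -21.2593
Denominator Σ(x_t−x̄)² = 41.5556
r_3 = -21.2593 / 41.5556 = -0.512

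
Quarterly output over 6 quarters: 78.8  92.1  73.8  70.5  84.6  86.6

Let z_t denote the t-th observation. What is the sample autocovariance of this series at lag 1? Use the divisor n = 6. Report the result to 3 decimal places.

Mean z̄ = (78.8 + 92.1 + 73.8 + 70.5 + 84.6 + 86.6)/6 = 81.0667
Σ_{t=1}^{5}(z_t−z̄)(z_{t+1}−z̄) = -46.1844
γ_1 = -46.1844 / 6 = -7.697

-7.697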